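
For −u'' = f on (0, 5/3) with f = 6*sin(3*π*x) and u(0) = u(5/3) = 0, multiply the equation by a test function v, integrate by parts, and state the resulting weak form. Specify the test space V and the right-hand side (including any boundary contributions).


V = H^1_0(0, 5/3) (so v(0) = v(5/3) = 0); weak form: ∫_0^5/3 u'v' dx = ∫_0^5/3 (6*sin(3*π*x)) v dx for all v ∈ V.

Multiply both sides by a test function v and integrate from 0 to 5/3:
  ∫_0^5/3 −u''(x) v(x) dx = ∫_0^5/3 f(x) v(x) dx.
Integrate the LHS by parts once:
  ∫_0^5/3 −u'' v dx = −[u'(x) v(x)]_0^5/3 + ∫_0^5/3 u'(x) v'(x) dx.
Thus ∫_0^5/3 u'(x) v'(x) dx = ∫_0^5/3 f(x) v(x) dx + [u'(x) v(x)]_0^5/3.
Choose V so that boundary terms are either known or forced to vanish.
u is Dirichlet: u(0) = u(5/3) = 0. Let V = H^1_0(0, 5/3); then v(0) = v(5/3) = 0, and [u' v]_0^5/3 = 0.
Weak formulation: find u (satisfying any essential BC) such that ∫_0^5/3 u'(x) v'(x) dx = ∫_0^5/3 f v dx for all v ∈ V.
Substituting f(x) = 6*sin(3*π*x), the right-hand side is ∫_0^5/3 (6*sin(3*π*x)) v dx.


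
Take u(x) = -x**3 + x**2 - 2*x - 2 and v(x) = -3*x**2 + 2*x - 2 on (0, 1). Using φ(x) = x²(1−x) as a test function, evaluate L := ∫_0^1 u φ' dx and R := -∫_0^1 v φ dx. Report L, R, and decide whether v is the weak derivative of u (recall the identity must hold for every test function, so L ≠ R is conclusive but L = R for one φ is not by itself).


LHS = 1/6, RHS = 1/6. Yes, v = u' weakly.

u(x) = -x**3 + x**2 - 2*x - 2, classical derivative u'(x) = -3*x**2 + 2*x - 2.
φ(x) = x²(1−x), so φ'(x) = x*(2 - 3*x).
Note φ(0) = φ(1) = 0, so the boundary term u·φ vanishes.
LHS = ∫_0^1 u(x) φ'(x) dx = ∫_0^1 (3*x^5 - 5*x^4 + 8*x^3 + 2*x^2 - 4*x) dx. Term by term:
  ∫_0^1 3*x^5 dx = 1/2;  ∫_0^1 -5*x^4 dx = -1;  ∫_0^1 8*x^3 dx = 2;
  ∫_0^1 2*x^2 dx = 2/3;  ∫_0^1 -4*x dx = -2.
Sum: 1/2 − 1 + 2 + 2/3 − 2 = 1/6.
So LHS = 1/6.
∫_0^1 v(x) φ(x) dx = ∫_0^1 (3*x^5 - 5*x^4 + 4*x^3 - 2*x^2) dx. Term by term:
  ∫_0^1 3*x^5 dx = 1/2;  ∫_0^1 -5*x^4 dx = -1;  ∫_0^1 4*x^3 dx = 1;
  ∫_0^1 -2*x^2 dx = -2/3.
Sum: 1/2 − 1 + 1 − 2/3 = -1/6.
So RHS = -∫_0^1 v(x) φ(x) dx = 1/6.
LHS = RHS, so the identity holds for this test φ.
Moreover u is smooth here and v(x) = u'(x) = -3*x**2 + 2*x - 2 pointwise, so the identity holds for every test function. Hence v is the weak derivative of u.


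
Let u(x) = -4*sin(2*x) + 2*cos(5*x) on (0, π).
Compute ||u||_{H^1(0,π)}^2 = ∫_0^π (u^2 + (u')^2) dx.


||u||_{H^1(0,π)}^2 = 1664/21 + 92*π

u'(x) = -10*sin(5*x) - 8*cos(2*x).
Expand u² and (u')² and integrate term by term on (0, π), using: for integers n ≥ 1, ∫_0^π sin²(nx) dx = ∫_0^π cos²(nx) dx = π/2; for n ≠ n', ∫_0^π sin(nx)sin(n'x) dx = ∫_0^π cos(nx)cos(n'x) dx = 0; and by product-to-sum, ∫_0^π sin(nx)cos(n'x) dx = ½∫_0^π [sin((n+n')x) + sin((n−n')x)] dx, which is 0 when n+n' is even and 2n/(n²−n'²) when n+n' is odd (it need not vanish on (0, π)).
  u² squared terms: (-4)²·∫sin(2x)² dx = 16·π/2 = 8*π;  (2)²·∫cos(5x)² dx = 4·π/2 = 2*π.
  u² cross terms: 2·(-4)·(2)·∫sin(2x)·cos(5x) dx = -16·(-4/21) = 64/21.
  So ∫_0^π u² dx = 8*π + 2*π + 64/21 = 64/21 + 10*π.
  (u')² squared terms: (-10)²·∫sin(5x)² dx = 100·π/2 = 50*π;  (-8)²·∫cos(2x)² dx = 64·π/2 = 32*π.
  (u')² cross terms: 2·(-10)·(-8)·∫sin(5x)·cos(2x) dx = 160·(10/21) = 1600/21.
  So ∫_0^π (u')² dx = 50*π + 32*π + 1600/21 = 1600/21 + 82*π.
||u||_{H^1}^2 = (64/21 + 10*π) + (1600/21 + 82*π) = 1664/21 + 92*π.


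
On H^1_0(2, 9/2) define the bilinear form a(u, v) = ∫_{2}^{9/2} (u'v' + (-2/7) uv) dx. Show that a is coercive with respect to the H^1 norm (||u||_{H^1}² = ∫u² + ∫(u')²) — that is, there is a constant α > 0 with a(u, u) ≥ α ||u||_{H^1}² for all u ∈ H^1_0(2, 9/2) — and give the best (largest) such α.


α = 2*(-25 + 14*π^2)/(7*(25 + 4*π^2))

Coercivity of a(·,·) on H^1_0(2, 9/2) means a(u, u) ≥ α ||u||_{H^1}² for every u ∈ H^1_0.
The interval has length L = 5/2, and Poincaré/coercivity depend only on L. Here a(u, u) = ∫(u')² + (-2/7)·∫u².
Here c = -2/7 < 0 with |c| < (π/L)² = 4*π^2/25, so coercivity still holds. The condition a(u,u) ≥ α||u||_{H^1}² reads (1−α)∫(u')² ≥ (α−c)∫u². Any admissible α is ≤ 1 (rapidly oscillating u have ∫u²/∫(u')² → 0), and α = 1 would force 0 ≥ (1−c)∫u², impossible since c < 1; so 1−α > 0. By the sharp Poincaré inequality on H^1_0 of an interval of length L, ∫(u')² ≥ (π/L)²∫u² with equality for the first sine mode sin(π(x−x₀)/L) (x₀ the left endpoint), so the inequality holds for all u iff (1−α)(π/L)² ≥ α − c, i.e. α ≤ ((π/L)² + c)/((π/L)² + 1) = (1 + c(L/π)²)/(1 + (L/π)²). (Direct route, valid since c ≤ 0: Poincaré gives c∫u² ≥ c(L/π)²∫(u')², so a(u,u) ≥ (1 + c(L/π)²)∫(u')², while ||u||_{H^1}² ≤ (1 + (L/π)²)∫(u')²; dividing yields the same α.) With (π/L)² = 4*π^2/25 and c = -2/7, the largest admissible constant is α = ((π/L)² + c)/((π/L)² + 1).
Simplifying, α = 2*(-25 + 14*π^2)/(7*(25 + 4*π^2)).


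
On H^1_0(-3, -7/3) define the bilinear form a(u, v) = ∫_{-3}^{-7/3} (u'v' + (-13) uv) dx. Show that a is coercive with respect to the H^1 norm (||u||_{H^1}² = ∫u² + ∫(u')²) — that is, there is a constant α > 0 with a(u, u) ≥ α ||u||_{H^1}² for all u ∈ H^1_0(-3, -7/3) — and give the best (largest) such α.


α = (-52 + 9*π^2)/(4 + 9*π^2)

Coercivity of a(·,·) on H^1_0(-3, -7/3) means a(u, u) ≥ α ||u||_{H^1}² for every u ∈ H^1_0.
The interval has length L = 2/3, and Poincaré/coercivity depend only on L. Here a(u, u) = ∫(u')² + (-13)·∫u².
Here c = -13 < 0 with |c| < (π/L)² = 9*π^2/4, so coercivity still holds. The condition a(u,u) ≥ α||u||_{H^1}² reads (1−α)∫(u')² ≥ (α−c)∫u². Any admissible α is ≤ 1 (rapidly oscillating u have ∫u²/∫(u')² → 0), and α = 1 would force 0 ≥ (1−c)∫u², impossible since c < 1; so 1−α > 0. By the sharp Poincaré inequality on H^1_0 of an interval of length L, ∫(u')² ≥ (π/L)²∫u² with equality for the first sine mode sin(π(x−x₀)/L) (x₀ the left endpoint), so the inequality holds for all u iff (1−α)(π/L)² ≥ α − c, i.e. α ≤ ((π/L)² + c)/((π/L)² + 1) = (1 + c(L/π)²)/(1 + (L/π)²). (Direct route, valid since c ≤ 0: Poincaré gives c∫u² ≥ c(L/π)²∫(u')², so a(u,u) ≥ (1 + c(L/π)²)∫(u')², while ||u||_{H^1}² ≤ (1 + (L/π)²)∫(u')²; dividing yields the same α.) With (π/L)² = 9*π^2/4 and c = -13, the largest admissible constant is α = ((π/L)² + c)/((π/L)² + 1).
Simplifying, α = (-52 + 9*π^2)/(4 + 9*π^2).


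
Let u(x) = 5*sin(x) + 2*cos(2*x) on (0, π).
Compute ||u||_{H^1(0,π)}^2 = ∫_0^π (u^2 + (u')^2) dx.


||u||_{H^1(0,π)}^2 = -200/3 + 35*π

u'(x) = -4*sin(2*x) + 5*cos(x).
Expand u² and (u')² and integrate term by term on (0, π), using: for integers n ≥ 1, ∫_0^π sin²(nx) dx = ∫_0^π cos²(nx) dx = π/2; for n ≠ n', ∫_0^π sin(nx)sin(n'x) dx = ∫_0^π cos(nx)cos(n'x) dx = 0; and by product-to-sum, ∫_0^π sin(nx)cos(n'x) dx = ½∫_0^π [sin((n+n')x) + sin((n−n')x)] dx, which is 0 when n+n' is even and 2n/(n²−n'²) when n+n' is odd (it need not vanish on (0, π)).
  u² squared terms: (2)²·∫cos(2x)² dx = 4·π/2 = 2*π;  (5)²·∫sin(x)² dx = 25·π/2 = 25*π/2.
  u² cross terms: 2·(2)·(5)·∫cos(2x)·sin(x) dx = 20·(-2/3) = -40/3.
  So ∫_0^π u² dx = 2*π + 25*π/2 − 40/3 = -40/3 + 29*π/2.
  (u')² squared terms: (-4)²·∫sin(2x)² dx = 16·π/2 = 8*π;  (5)²·∫cos(x)² dx = 25·π/2 = 25*π/2.
  (u')² cross terms: 2·(-4)·(5)·∫sin(2x)·cos(x) dx = -40·(4/3) = -160/3.
  So ∫_0^π (u')² dx = 8*π + 25*π/2 − 160/3 = -160/3 + 41*π/2.
||u||_{H^1}^2 = (-40/3 + 29*π/2) + (-160/3 + 41*π/2) = -200/3 + 35*π.


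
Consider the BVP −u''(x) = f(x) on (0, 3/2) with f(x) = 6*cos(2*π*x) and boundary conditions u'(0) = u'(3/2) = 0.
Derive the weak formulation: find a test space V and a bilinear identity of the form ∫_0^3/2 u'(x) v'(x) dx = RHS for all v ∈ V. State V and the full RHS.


V = H^1(0, 3/2) (no boundary constraint on v; u is determined up to an additive constant); weak form: ∫_0^3/2 u'v' dx = ∫_0^3/2 (6*cos(2*π*x)) v dx for all v ∈ V.

Multiply both sides by a test function v and integrate from 0 to 3/2:
  ∫_0^3/2 −u''(x) v(x) dx = ∫_0^3/2 f(x) v(x) dx.
Integrate the LHS by parts once:
  ∫_0^3/2 −u'' v dx = −[u'(x) v(x)]_0^3/2 + ∫_0^3/2 u'(x) v'(x) dx.
Thus ∫_0^3/2 u'(x) v'(x) dx = ∫_0^3/2 f(x) v(x) dx + [u'(x) v(x)]_0^3/2.
Choose V so that boundary terms are either known or forced to vanish.
u has homogeneous Neumann: u'(0) = u'(3/2) = 0. So [u' v]_0^3/2 = 0·v(3/2) − 0·v(0) = 0 for any v; take V = H^1(0, 3/2).
Weak formulation: find u (satisfying any essential BC) such that ∫_0^3/2 u'(x) v'(x) dx = ∫_0^3/2 f v dx for all v ∈ V (homogeneous Neumann, so boundary terms vanish).
Substituting f(x) = 6*cos(2*π*x), the right-hand side is ∫_0^3/2 (6*cos(2*π*x)) v dx.
Compatibility check (pure Neumann): taking v ≡ 1 ∈ V gives 0 = ∫_0^3/2 f dx + (0) − (0), i.e. ∫_0^3/2 f dx must equal u'(0) − u'(3/2) = 0. Indeed ∫_0^3/2 (6*cos(2*π*x)) dx = 0, so the data are compatible. The solution is then unique only up to an additive constant (fix it e.g. by requiring ∫_0^3/2 u dx = 0).


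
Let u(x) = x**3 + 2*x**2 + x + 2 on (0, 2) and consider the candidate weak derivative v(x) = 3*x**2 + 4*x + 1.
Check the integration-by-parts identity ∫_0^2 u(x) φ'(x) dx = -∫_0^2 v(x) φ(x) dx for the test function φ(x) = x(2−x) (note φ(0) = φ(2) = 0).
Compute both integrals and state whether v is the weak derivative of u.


LHS = -172/15, RHS = -172/15. Yes, v = u' weakly.

u(x) = x**3 + 2*x**2 + x + 2, classical derivative u'(x) = 3*x**2 + 4*x + 1.
φ(x) = x(2−x), so φ'(x) = 2 - 2*x.
Note φ(0) = φ(2) = 0, so the boundary term u·φ vanishes.
LHS = ∫_0^2 u(x) φ'(x) dx = ∫_0^2 (-2*x^4 - 2*x^3 + 2*x^2 - 2*x + 4) dx. Term by term:
  ∫_0^2 -2*x^4 dx = -64/5;  ∫_0^2 -2*x^3 dx = -8;  ∫_0^2 2*x^2 dx = 16/3;
  ∫_0^2 -2*x dx = -4;  ∫_0^2 4 dx = 8.
Sum: -64/5 − 8 + 16/3 − 4 + 8 = -172/15.
So LHS = -172/15.
∫_0^2 v(x) φ(x) dx = ∫_0^2 (-3*x^4 + 2*x^3 + 7*x^2 + 2*x) dx. Term by term:
  ∫_0^2 -3*x^4 dx = -96/5;  ∫_0^2 2*x^3 dx = 8;  ∫_0^2 7*x^2 dx = 56/3;
  ∫_0^2 2*x dx = 4.
Sum: -96/5 + 8 + 56/3 + 4 = 172/15.
So RHS = -∫_0^2 v(x) φ(x) dx = -172/15.
LHS = RHS, so the identity holds for this test φ.
Moreover u is smooth here and v(x) = u'(x) = 3*x**2 + 4*x + 1 pointwise, so the identity holds for every test function. Hence v is the weak derivative of u.


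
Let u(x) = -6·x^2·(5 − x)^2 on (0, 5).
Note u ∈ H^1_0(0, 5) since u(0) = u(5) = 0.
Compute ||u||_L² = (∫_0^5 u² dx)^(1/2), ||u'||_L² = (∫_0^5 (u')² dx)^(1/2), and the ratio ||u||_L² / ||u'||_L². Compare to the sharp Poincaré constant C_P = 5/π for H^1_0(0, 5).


||u||_L² / ||u'||_L² = 5*sqrt(3)/6 < C_P = 5/π.

u(x) = -6·x^2·(5 − x)^2, so u'(x) = 12*x*(x*(5 - x) - (x - 5)^2).
u(x) = -6·x^2·(5 − x)^2 vanishes at x = 0 and x = 5, so u ∈ H^1_0(0, 5). Differentiate via the product rule and integrate the resulting polynomials term by term.
  ∫_0^5 u² dx = ∫_0^5 (36*x^8 - 720*x^7 + 5400*x^6 - 18000*x^5 + 22500*x^4) dx. Term by term:
    ∫_0^5 36*x^8 dx = 7812500;  ∫_0^5 -720*x^7 dx = -35156250;  ∫_0^5 5400*x^6 dx = 421875000/7;
    ∫_0^5 -18000*x^5 dx = -46875000;  ∫_0^5 22500*x^4 dx = 14062500.
  Sum: 7812500 − 35156250 + 421875000/7 − 46875000 + 14062500 = 781250/7.
  ∫_0^5 (u')² dx = ∫_0^5 (576*x^6 - 8640*x^5 + 46800*x^4 - 108000*x^3 + 90000*x^2) dx. Term by term:
    ∫_0^5 576*x^6 dx = 45000000/7;  ∫_0^5 -8640*x^5 dx = -22500000;  ∫_0^5 46800*x^4 dx = 29250000;
    ∫_0^5 -108000*x^3 dx = -16875000;  ∫_0^5 90000*x^2 dx = 3750000.
  Sum: 45000000/7 − 22500000 + 29250000 − 16875000 + 3750000 = 375000/7.
∫_0^5 u² dx = 781250/7, so ||u||_L² = 625*sqrt(14)/7.
∫_0^5 (u')² dx = 375000/7, so ||u'||_L² = 250*sqrt(42)/7.
Ratio ||u||_L² / ||u'||_L² = 5*sqrt(3)/6.
Sharp Poincaré constant on H^1_0(0, 5) is C_P = L/π = 5/π, achieved by sin(π/5·x).
A polynomial bump cannot attain the sharp Poincaré constant (only the first sine eigenfunction does), so the ratio is strictly less than C_P, consistent with ||u||_L² ≤ C_P ||u'||_L².


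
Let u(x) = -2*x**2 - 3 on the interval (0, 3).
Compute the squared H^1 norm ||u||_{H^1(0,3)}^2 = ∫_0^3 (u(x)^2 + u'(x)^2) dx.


||u||_{H^1}^2 = 2367/5

The H^1 norm (squared) on an interval (0, L) is
  ||u||_{H^1}^2 = ∫_0^L u(x)^2 dx + ∫_0^L u'(x)^2 dx.
Compute u'(x) = -4*x.
Then u(x)^2 = 4*x**4 + 12*x**2 + 9 and u'(x)^2 = 16*x**2.
Integrate each monomial from 0 to 3 using ∫_0^3 c·x^n dx = c·3^(n+1)/(n+1):
  ∫_0^3 u(x)^2 dx = ∫_0^3 (4*x^4 + 12*x^2 + 9) dx. Term by term:
    ∫_0^3 4*x^4 dx = 972/5;  ∫_0^3 12*x^2 dx = 108;  ∫_0^3 9 dx = 27.
  Sum: 972/5 + 108 + 27 = 1647/5.
  ∫_0^3 u'(x)^2 dx = ∫_0^3 (16*x^2) dx. Term by term:
    ∫_0^3 16*x^2 dx = 144.
Adding: ||u||_{H^1}^2 = 1647/5 + 144 = 2367/5.


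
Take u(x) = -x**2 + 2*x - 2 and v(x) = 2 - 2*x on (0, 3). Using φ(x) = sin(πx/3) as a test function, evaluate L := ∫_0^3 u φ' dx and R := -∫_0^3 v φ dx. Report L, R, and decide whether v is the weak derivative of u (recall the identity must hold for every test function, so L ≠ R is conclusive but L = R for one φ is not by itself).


LHS = 6/π, RHS = 6/π. Yes, v = u' weakly.

u(x) = -x**2 + 2*x - 2, classical derivative u'(x) = 2 - 2*x.
φ(x) = sin(πx/3), so φ'(x) = π*cos(π*x/3)/3.
Note φ(0) = φ(3) = 0, so the boundary term u·φ vanishes.
LHS = ∫_0^3 u(x) φ'(x) dx = ∫_0^3 (-π*x^2*cos(π*x/3)/3 + 2*π*x*cos(π*x/3)/3 - 2*π*cos(π*x/3)/3) dx. Term by term:
  ∫_0^3 -2*π*cos(π*x/3)/3 dx = 0;  ∫_0^3 -π*x^2*cos(π*x/3)/3 dx = 18/π;  ∫_0^3 2*π*x*cos(π*x/3)/3 dx = -12/π.
Sum: 0 + 18/π − 12/π = 6/π.
So LHS = 6/π.
∫_0^3 v(x) φ(x) dx = ∫_0^3 (-2*x*sin(π*x/3) + 2*sin(π*x/3)) dx. Term by term:
  ∫_0^3 2*sin(π*x/3) dx = 12/π;  ∫_0^3 -2*x*sin(π*x/3) dx = -18/π.
Sum: 12/π − 18/π = -6/π.
So RHS = -∫_0^3 v(x) φ(x) dx = 6/π.
LHS = RHS, so the identity holds for this test φ.
Moreover u is smooth here and v(x) = u'(x) = 2 - 2*x pointwise, so the identity holds for every test function. Hence v is the weak derivative of u.


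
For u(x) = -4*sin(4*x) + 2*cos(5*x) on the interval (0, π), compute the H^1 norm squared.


||u||_{H^1(0,π)}^2 = 3328/9 + 188*π

u'(x) = -10*sin(5*x) - 16*cos(4*x).
Expand u² and (u')² and integrate term by term on (0, π), using: for integers n ≥ 1, ∫_0^π sin²(nx) dx = ∫_0^π cos²(nx) dx = π/2; for n ≠ n', ∫_0^π sin(nx)sin(n'x) dx = ∫_0^π cos(nx)cos(n'x) dx = 0; and by product-to-sum, ∫_0^π sin(nx)cos(n'x) dx = ½∫_0^π [sin((n+n')x) + sin((n−n')x)] dx, which is 0 when n+n' is even and 2n/(n²−n'²) when n+n' is odd (it need not vanish on (0, π)).
  u² squared terms: (-4)²·∫sin(4x)² dx = 16·π/2 = 8*π;  (2)²·∫cos(5x)² dx = 4·π/2 = 2*π.
  u² cross terms: 2·(-4)·(2)·∫sin(4x)·cos(5x) dx = -16·(-8/9) = 128/9.
  So ∫_0^π u² dx = 8*π + 2*π + 128/9 = 128/9 + 10*π.
  (u')² squared terms: (-16)²·∫cos(4x)² dx = 256·π/2 = 128*π;  (-10)²·∫sin(5x)² dx = 100·π/2 = 50*π.
  (u')² cross terms: 2·(-16)·(-10)·∫cos(4x)·sin(5x) dx = 320·(10/9) = 3200/9.
  So ∫_0^π (u')² dx = 128*π + 50*π + 3200/9 = 3200/9 + 178*π.
||u||_{H^1}^2 = (128/9 + 10*π) + (3200/9 + 178*π) = 3328/9 + 188*π.


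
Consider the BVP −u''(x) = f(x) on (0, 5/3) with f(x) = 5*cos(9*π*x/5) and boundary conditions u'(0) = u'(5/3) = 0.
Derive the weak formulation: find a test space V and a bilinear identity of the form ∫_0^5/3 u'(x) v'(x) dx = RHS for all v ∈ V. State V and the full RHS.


V = H^1(0, 5/3) (no boundary constraint on v; u is determined up to an additive constant); weak form: ∫_0^5/3 u'v' dx = ∫_0^5/3 (5*cos(9*π*x/5)) v dx for all v ∈ V.

Multiply both sides by a test function v and integrate from 0 to 5/3:
  ∫_0^5/3 −u''(x) v(x) dx = ∫_0^5/3 f(x) v(x) dx.
Integrate the LHS by parts once:
  ∫_0^5/3 −u'' v dx = −[u'(x) v(x)]_0^5/3 + ∫_0^5/3 u'(x) v'(x) dx.
Thus ∫_0^5/3 u'(x) v'(x) dx = ∫_0^5/3 f(x) v(x) dx + [u'(x) v(x)]_0^5/3.
Choose V so that boundary terms are either known or forced to vanish.
u has homogeneous Neumann: u'(0) = u'(5/3) = 0. So [u' v]_0^5/3 = 0·v(5/3) − 0·v(0) = 0 for any v; take V = H^1(0, 5/3).
Weak formulation: find u (satisfying any essential BC) such that ∫_0^5/3 u'(x) v'(x) dx = ∫_0^5/3 f v dx for all v ∈ V (homogeneous Neumann, so boundary terms vanish).
Substituting f(x) = 5*cos(9*π*x/5), the right-hand side is ∫_0^5/3 (5*cos(9*π*x/5)) v dx.
Compatibility check (pure Neumann): taking v ≡ 1 ∈ V gives 0 = ∫_0^5/3 f dx + (0) − (0), i.e. ∫_0^5/3 f dx must equal u'(0) − u'(5/3) = 0. Indeed ∫_0^5/3 (5*cos(9*π*x/5)) dx = 0, so the data are compatible. The solution is then unique only up to an additive constant (fix it e.g. by requiring ∫_0^5/3 u dx = 0).


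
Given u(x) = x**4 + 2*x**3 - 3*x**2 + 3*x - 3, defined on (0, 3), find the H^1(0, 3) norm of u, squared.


||u||_{H^1}^2 = 71064/5

The H^1 norm (squared) on an interval (0, L) is
  ||u||_{H^1}^2 = ∫_0^L u(x)^2 dx + ∫_0^L u'(x)^2 dx.
Compute u'(x) = 4*x**3 + 6*x**2 - 6*x + 3.
Then u(x)^2 = x**8 + 4*x**7 - 2*x**6 - 6*x**5 + 15*x**4 - 30*x**3 + 27*x**2 - 18*x + 9 and u'(x)^2 = 16*x**6 + 48*x**5 - 12*x**4 - 48*x**3 + 72*x**2 - 36*x + 9.
Integrate each monomial from 0 to 3 using ∫_0^3 c·x^n dx = c·3^(n+1)/(n+1):
  ∫_0^3 u(x)^2 dx = ∫_0^3 (x^8 + 4*x^7 - 2*x^6 - 6*x^5 + 15*x^4 - 30*x^3 + 27*x^2 - 18*x + 9) dx. Term by term:
    ∫_0^3 x^8 dx = 2187;  ∫_0^3 4*x^7 dx = 6561/2;  ∫_0^3 -2*x^6 dx = -4374/7;
    ∫_0^3 -6*x^5 dx = -729;  ∫_0^3 15*x^4 dx = 729;  ∫_0^3 -30*x^3 dx = -1215/2;
    ∫_0^3 27*x^2 dx = 243;  ∫_0^3 -18*x dx = -81;  ∫_0^3 9 dx = 27.
  Sum: 2187 + 6561/2 − 4374/7 − 729 + 729 − 1215/2 + 243 − 81 + 27 = 30969/7.
  ∫_0^3 u'(x)^2 dx = ∫_0^3 (16*x^6 + 48*x^5 - 12*x^4 - 48*x^3 + 72*x^2 - 36*x + 9) dx. Term by term:
    ∫_0^3 16*x^6 dx = 34992/7;  ∫_0^3 48*x^5 dx = 5832;  ∫_0^3 -12*x^4 dx = -2916/5;
    ∫_0^3 -48*x^3 dx = -972;  ∫_0^3 72*x^2 dx = 648;  ∫_0^3 -36*x dx = -162;
    ∫_0^3 9 dx = 27.
  Sum: 34992/7 + 5832 − 2916/5 − 972 + 648 − 162 + 27 = 342603/35.
Adding: ||u||_{H^1}^2 = 30969/7 + 342603/35 = 71064/5.


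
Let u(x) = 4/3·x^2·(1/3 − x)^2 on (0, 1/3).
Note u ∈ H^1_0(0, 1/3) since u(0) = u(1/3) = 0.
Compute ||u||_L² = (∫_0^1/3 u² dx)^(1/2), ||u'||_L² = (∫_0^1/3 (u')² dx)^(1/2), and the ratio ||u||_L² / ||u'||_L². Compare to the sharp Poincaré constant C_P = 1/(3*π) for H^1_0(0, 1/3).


||u||_L² / ||u'||_L² = sqrt(3)/18 < C_P = 1/(3*π).

u(x) = 4/3·x^2·(1/3 − x)^2, so u'(x) = 8*x*(3*x - 1)*(6*x - 1)/27.
u(x) = 4/3·x^2·(1/3 − x)^2 vanishes at x = 0 and x = 1/3, so u ∈ H^1_0(0, 1/3). Differentiate via the product rule and integrate the resulting polynomials term by term.
  ∫_0^1/3 u² dx = ∫_0^1/3 (16*x^8/9 - 64*x^7/27 + 32*x^6/27 - 64*x^5/243 + 16*x^4/729) dx. Term by term:
    ∫_0^1/3 16*x^8/9 dx = 16/1594323;  ∫_0^1/3 -64*x^7/27 dx = -8/177147;  ∫_0^1/3 32*x^6/27 dx = 32/413343;
    ∫_0^1/3 -64*x^5/243 dx = -32/531441;  ∫_0^1/3 16*x^4/729 dx = 16/885735.
  Sum: 16/1594323 − 8/177147 + 32/413343 − 32/531441 + 16/885735 = 8/55801305.
  ∫_0^1/3 (u')² dx = ∫_0^1/3 (256*x^6/9 - 256*x^5/9 + 832*x^4/81 - 128*x^3/81 + 64*x^2/729) dx. Term by term:
    ∫_0^1/3 256*x^6/9 dx = 256/137781;  ∫_0^1/3 -256*x^5/9 dx = -128/19683;  ∫_0^1/3 832*x^4/81 dx = 832/98415;
    ∫_0^1/3 -128*x^3/81 dx = -32/6561;  ∫_0^1/3 64*x^2/729 dx = 64/59049.
  Sum: 256/137781 − 128/19683 + 832/98415 − 32/6561 + 64/59049 = 32/2066715.
∫_0^1/3 u² dx = 8/55801305, so ||u||_L² = 2*sqrt(210)/76545.
∫_0^1/3 (u')² dx = 32/2066715, so ||u'||_L² = 4*sqrt(70)/8505.
Ratio ||u||_L² / ||u'||_L² = sqrt(3)/18.
Sharp Poincaré constant on H^1_0(0, 1/3) is C_P = L/π = 1/(3*π), achieved by sin(3*π·x).
A polynomial bump cannot attain the sharp Poincaré constant (only the first sine eigenfunction does), so the ratio is strictly less than C_P, consistent with ||u||_L² ≤ C_P ||u'||_L².


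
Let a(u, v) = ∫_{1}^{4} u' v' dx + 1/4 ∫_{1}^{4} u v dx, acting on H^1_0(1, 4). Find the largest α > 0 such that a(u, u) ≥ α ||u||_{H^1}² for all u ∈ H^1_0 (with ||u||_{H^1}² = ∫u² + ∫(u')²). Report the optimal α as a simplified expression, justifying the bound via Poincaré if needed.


α = (9/4 + π^2)/(9 + π^2)

Coercivity of a(·,·) on H^1_0(1, 4) means a(u, u) ≥ α ||u||_{H^1}² for every u ∈ H^1_0.
The interval has length L = 3, and Poincaré/coercivity depend only on L. Here a(u, u) = ∫(u')² + (1/4)·∫u².
Here 0 < c = 1/4 < 1. The condition a(u,u) ≥ α||u||_{H^1}² reads (1−α)∫(u')² ≥ (α−c)∫u². Any admissible α is ≤ 1 (rapidly oscillating u have ∫u²/∫(u')² → 0), and α = 1 would force 0 ≥ (1−c)∫u², impossible since c < 1; so 1−α > 0. By the sharp Poincaré inequality on H^1_0 of an interval of length L, ∫(u')² ≥ (π/L)²∫u² with equality for the first sine mode sin(π(x−x₀)/L) (x₀ the left endpoint), so the inequality holds for all u iff (1−α)(π/L)² ≥ α − c, i.e. α ≤ ((π/L)² + c)/((π/L)² + 1) = (1 + c(L/π)²)/(1 + (L/π)²). With (π/L)² = π^2/9 and c = 1/4, the largest admissible constant is α = ((π/L)² + c)/((π/L)² + 1).
Simplifying, α = (9/4 + π^2)/(9 + π^2).


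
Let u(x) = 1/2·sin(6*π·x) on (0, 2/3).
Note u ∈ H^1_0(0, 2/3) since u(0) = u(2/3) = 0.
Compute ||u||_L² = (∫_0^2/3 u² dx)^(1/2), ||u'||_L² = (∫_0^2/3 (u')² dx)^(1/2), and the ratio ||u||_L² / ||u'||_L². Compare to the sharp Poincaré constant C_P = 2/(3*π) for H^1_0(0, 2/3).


||u||_L² / ||u'||_L² = 1/(6*π) < C_P = 2/(3*π).

u(x) = 1/2·sin(6*π·x), so u'(x) = 3*π*cos(6*π*x).
Writing u(x) = A·sin(kπx/L) with A = 1/2 and k = 4, use ∫_0^L sin²(kπx/L) dx = L/2 and ∫_0^L cos²(kπx/L) dx = L/2.
u² = 1/4·sin²(6*π·x) and (u')² = 9*π^2·cos²(6*π·x), and each of sin², cos² integrates to L/2 = 1/3 over (0, 2/3).
∫_0^2/3 u² dx = 1/12, so ||u||_L² = sqrt(3)/6.
∫_0^2/3 (u')² dx = 3*π^2, so ||u'||_L² = sqrt(3)*π.
Ratio ||u||_L² / ||u'||_L² = 1/(6*π).
Sharp Poincaré constant on H^1_0(0, 2/3) is C_P = L/π = 2/(3*π), achieved by sin(3*π/2·x).
This is the k = 4 harmonic; the ratio L/(kπ) is strictly less than C_P = L/π, consistent with the sharp inequality ||u||_L² ≤ C_P ||u'||_L².


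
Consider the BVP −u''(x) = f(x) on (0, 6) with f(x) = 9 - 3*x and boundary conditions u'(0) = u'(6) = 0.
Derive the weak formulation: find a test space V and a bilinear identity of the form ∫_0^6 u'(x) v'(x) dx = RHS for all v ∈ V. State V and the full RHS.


V = H^1(0, 6) (no boundary constraint on v; u is determined up to an additive constant); weak form: ∫_0^6 u'v' dx = ∫_0^6 (9 - 3*x) v dx for all v ∈ V.

Multiply both sides by a test function v and integrate from 0 to 6:
  ∫_0^6 −u''(x) v(x) dx = ∫_0^6 f(x) v(x) dx.
Integrate the LHS by parts once:
  ∫_0^6 −u'' v dx = −[u'(x) v(x)]_0^6 + ∫_0^6 u'(x) v'(x) dx.
Thus ∫_0^6 u'(x) v'(x) dx = ∫_0^6 f(x) v(x) dx + [u'(x) v(x)]_0^6.
Choose V so that boundary terms are either known or forced to vanish.
u has homogeneous Neumann: u'(0) = u'(6) = 0. So [u' v]_0^6 = 0·v(6) − 0·v(0) = 0 for any v; take V = H^1(0, 6).
Weak formulation: find u (satisfying any essential BC) such that ∫_0^6 u'(x) v'(x) dx = ∫_0^6 f v dx for all v ∈ V (homogeneous Neumann, so boundary terms vanish).
Substituting f(x) = 9 - 3*x, the right-hand side is ∫_0^6 (9 - 3*x) v dx.
Compatibility check (pure Neumann): taking v ≡ 1 ∈ V gives 0 = ∫_0^6 f dx + (0) − (0), i.e. ∫_0^6 f dx must equal u'(0) − u'(6) = 0. Indeed ∫_0^6 (9 - 3*x) dx = 0, so the data are compatible. The solution is then unique only up to an additive constant (fix it e.g. by requiring ∫_0^6 u dx = 0).


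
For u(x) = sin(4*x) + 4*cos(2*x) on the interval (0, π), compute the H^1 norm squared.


||u||_{H^1(0,π)}^2 = 97*π/2

u'(x) = -8*sin(2*x) + 4*cos(4*x).
Expand u² and (u')² and integrate term by term on (0, π), using: for integers n ≥ 1, ∫_0^π sin²(nx) dx = ∫_0^π cos²(nx) dx = π/2; for n ≠ n', ∫_0^π sin(nx)sin(n'x) dx = ∫_0^π cos(nx)cos(n'x) dx = 0; and by product-to-sum, ∫_0^π sin(nx)cos(n'x) dx = ½∫_0^π [sin((n+n')x) + sin((n−n')x)] dx, which is 0 when n+n' is even and 2n/(n²−n'²) when n+n' is odd (it need not vanish on (0, π)).
  u² squared terms: (4)²·∫cos(2x)² dx = 16·π/2 = 8*π;  (1)²·∫sin(4x)² dx = 1·π/2 = π/2.
  u² cross terms: 2·(4)·(1)·∫cos(2x)·sin(4x) dx = 8·(0) = 0.
  So ∫_0^π u² dx = 8*π + π/2 + 0 = 17*π/2.
  (u')² squared terms: (-8)²·∫sin(2x)² dx = 64·π/2 = 32*π;  (4)²·∫cos(4x)² dx = 16·π/2 = 8*π.
  (u')² cross terms: 2·(-8)·(4)·∫sin(2x)·cos(4x) dx = -64·(0) = 0.
  So ∫_0^π (u')² dx = 32*π + 8*π + 0 = 40*π.
||u||_{H^1}^2 = (17*π/2) + (40*π) = 97*π/2.


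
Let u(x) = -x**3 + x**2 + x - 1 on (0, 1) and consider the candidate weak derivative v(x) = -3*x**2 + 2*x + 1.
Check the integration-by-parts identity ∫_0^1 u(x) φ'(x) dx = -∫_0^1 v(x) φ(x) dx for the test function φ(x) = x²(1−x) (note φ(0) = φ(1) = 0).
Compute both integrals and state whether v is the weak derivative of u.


LHS = -1/12, RHS = -1/12. Yes, v = u' weakly.

u(x) = -x**3 + x**2 + x - 1, classical derivative u'(x) = -3*x**2 + 2*x + 1.
φ(x) = x²(1−x), so φ'(x) = x*(2 - 3*x).
Note φ(0) = φ(1) = 0, so the boundary term u·φ vanishes.
LHS = ∫_0^1 u(x) φ'(x) dx = ∫_0^1 (3*x^5 - 5*x^4 - x^3 + 5*x^2 - 2*x) dx. Term by term:
  ∫_0^1 3*x^5 dx = 1/2;  ∫_0^1 -5*x^4 dx = -1;  ∫_0^1 -x^3 dx = -1/4;
  ∫_0^1 5*x^2 dx = 5/3;  ∫_0^1 -2*x dx = -1.
Sum: 1/2 − 1 − 1/4 + 5/3 − 1 = -1/12.
So LHS = -1/12.
∫_0^1 v(x) φ(x) dx = ∫_0^1 (3*x^5 - 5*x^4 + x^3 + x^2) dx. Term by term:
  ∫_0^1 3*x^5 dx = 1/2;  ∫_0^1 -5*x^4 dx = -1;  ∫_0^1 x^3 dx = 1/4;
  ∫_0^1 x^2 dx = 1/3.
Sum: 1/2 − 1 + 1/4 + 1/3 = 1/12.
So RHS = -∫_0^1 v(x) φ(x) dx = -1/12.
LHS = RHS, so the identity holds for this test φ.
Moreover u is smooth here and v(x) = u'(x) = -3*x**2 + 2*x + 1 pointwise, so the identity holds for every test function. Hence v is the weak derivative of u.


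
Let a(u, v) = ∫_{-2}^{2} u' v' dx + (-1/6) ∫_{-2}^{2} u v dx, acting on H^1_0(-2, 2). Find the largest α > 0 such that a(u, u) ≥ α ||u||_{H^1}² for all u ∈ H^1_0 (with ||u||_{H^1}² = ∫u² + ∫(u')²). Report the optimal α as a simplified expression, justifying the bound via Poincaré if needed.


α = (-8/3 + π^2)/(π^2 + 16)

Coercivity of a(·,·) on H^1_0(-2, 2) means a(u, u) ≥ α ||u||_{H^1}² for every u ∈ H^1_0.
The interval has length L = 4, and Poincaré/coercivity depend only on L. Here a(u, u) = ∫(u')² + (-1/6)·∫u².
Here c = -1/6 < 0 with |c| < (π/L)² = π^2/16, so coercivity still holds. The condition a(u,u) ≥ α||u||_{H^1}² reads (1−α)∫(u')² ≥ (α−c)∫u². Any admissible α is ≤ 1 (rapidly oscillating u have ∫u²/∫(u')² → 0), and α = 1 would force 0 ≥ (1−c)∫u², impossible since c < 1; so 1−α > 0. By the sharp Poincaré inequality on H^1_0 of an interval of length L, ∫(u')² ≥ (π/L)²∫u² with equality for the first sine mode sin(π(x−x₀)/L) (x₀ the left endpoint), so the inequality holds for all u iff (1−α)(π/L)² ≥ α − c, i.e. α ≤ ((π/L)² + c)/((π/L)² + 1) = (1 + c(L/π)²)/(1 + (L/π)²). (Direct route, valid since c ≤ 0: Poincaré gives c∫u² ≥ c(L/π)²∫(u')², so a(u,u) ≥ (1 + c(L/π)²)∫(u')², while ||u||_{H^1}² ≤ (1 + (L/π)²)∫(u')²; dividing yields the same α.) With (π/L)² = π^2/16 and c = -1/6, the largest admissible constant is α = ((π/L)² + c)/((π/L)² + 1).
Simplifying, α = (-8/3 + π^2)/(π^2 + 16).


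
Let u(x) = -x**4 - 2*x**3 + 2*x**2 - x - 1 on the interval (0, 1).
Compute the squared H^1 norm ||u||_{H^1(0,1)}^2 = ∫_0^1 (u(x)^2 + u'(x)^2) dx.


||u||_{H^1}^2 = 6319/630

The H^1 norm (squared) on an interval (0, L) is
  ||u||_{H^1}^2 = ∫_0^L u(x)^2 dx + ∫_0^L u'(x)^2 dx.
Compute u'(x) = -4*x**3 - 6*x**2 + 4*x - 1.
Then u(x)^2 = x**8 + 4*x**7 - 6*x**5 + 10*x**4 - 3*x**2 + 2*x + 1 and u'(x)^2 = 16*x**6 + 48*x**5 + 4*x**4 - 40*x**3 + 28*x**2 - 8*x + 1.
Integrate each monomial from 0 to 1 using ∫_0^1 c·x^n dx = c·1^(n+1)/(n+1):
  ∫_0^1 u(x)^2 dx = ∫_0^1 (x^8 + 4*x^7 - 6*x^5 + 10*x^4 - 3*x^2 + 2*x + 1) dx. Term by term:
    ∫_0^1 x^8 dx = 1/9;  ∫_0^1 4*x^7 dx = 1/2;  ∫_0^1 -6*x^5 dx = -1;
    ∫_0^1 10*x^4 dx = 2;  ∫_0^1 -3*x^2 dx = -1;  ∫_0^1 2*x dx = 1;
    ∫_0^1 1 dx = 1.
  Sum: 1/9 + 1/2 − 1 + 2 − 1 + 1 + 1 = 47/18.
  ∫_0^1 u'(x)^2 dx = ∫_0^1 (16*x^6 + 48*x^5 + 4*x^4 - 40*x^3 + 28*x^2 - 8*x + 1) dx. Term by term:
    ∫_0^1 16*x^6 dx = 16/7;  ∫_0^1 48*x^5 dx = 8;  ∫_0^1 4*x^4 dx = 4/5;
    ∫_0^1 -40*x^3 dx = -10;  ∫_0^1 28*x^2 dx = 28/3;  ∫_0^1 -8*x dx = -4;
    ∫_0^1 1 dx = 1.
  Sum: 16/7 + 8 + 4/5 − 10 + 28/3 − 4 + 1 = 779/105.
Adding: ||u||_{H^1}^2 = 47/18 + 779/105 = 6319/630.


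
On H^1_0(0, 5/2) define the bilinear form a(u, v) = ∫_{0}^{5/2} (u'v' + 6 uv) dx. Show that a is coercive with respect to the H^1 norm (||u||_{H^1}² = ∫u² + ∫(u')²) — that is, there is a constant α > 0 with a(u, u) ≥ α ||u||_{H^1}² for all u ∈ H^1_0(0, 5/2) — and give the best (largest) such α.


α = 1

Coercivity of a(·,·) on H^1_0(0, 5/2) means a(u, u) ≥ α ||u||_{H^1}² for every u ∈ H^1_0.
The interval has length L = 5/2, and Poincaré/coercivity depend only on L. Here a(u, u) = ∫(u')² + (6)·∫u².
Here c = 6 ≥ 1, so a(u,u) = ∫(u')² + c∫u² ≥ ∫(u')² + ∫u² = ||u||_{H^1}², i.e. α = 1 works. No larger α is possible: a(u,u) ≥ α||u||_{H^1}² means (1−α)∫(u')² ≥ (α−c)∫u², and for the modes u_n = sin(nπ(x−x₀)/L) (x₀ the left endpoint) one has ∫u_n²/∫(u_n')² = (L/(nπ))² → 0, so a(u_n,u_n)/||u_n||_{H^1}² → 1. Hence the optimal constant is α = 1.
Therefore α = 1.


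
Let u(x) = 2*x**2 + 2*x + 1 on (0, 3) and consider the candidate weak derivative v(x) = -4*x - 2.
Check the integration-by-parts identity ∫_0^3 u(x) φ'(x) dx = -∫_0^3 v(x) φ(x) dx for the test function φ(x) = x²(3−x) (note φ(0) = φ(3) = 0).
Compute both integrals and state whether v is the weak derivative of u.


LHS = -621/10, RHS = 621/10. No, v is not the weak derivative of u.

u(x) = 2*x**2 + 2*x + 1, classical derivative u'(x) = 4*x + 2.
φ(x) = x²(3−x), so φ'(x) = 3*x*(2 - x).
Note φ(0) = φ(3) = 0, so the boundary term u·φ vanishes.
LHS = ∫_0^3 u(x) φ'(x) dx = ∫_0^3 (-6*x^4 + 6*x^3 + 9*x^2 + 6*x) dx. Term by term:
  ∫_0^3 -6*x^4 dx = -1458/5;  ∫_0^3 6*x^3 dx = 243/2;  ∫_0^3 9*x^2 dx = 81;
  ∫_0^3 6*x dx = 27.
Sum: -1458/5 + 243/2 + 81 + 27 = -621/10.
So LHS = -621/10.
∫_0^3 v(x) φ(x) dx = ∫_0^3 (4*x^4 - 10*x^3 - 6*x^2) dx. Term by term:
  ∫_0^3 4*x^4 dx = 972/5;  ∫_0^3 -10*x^3 dx = -405/2;  ∫_0^3 -6*x^2 dx = -54.
Sum: 972/5 − 405/2 − 54 = -621/10.
So RHS = -∫_0^3 v(x) φ(x) dx = 621/10.
LHS − RHS = -621/5 ≠ 0, so the identity fails.
(For a valid weak derivative the identity must hold for EVERY test function, in particular this one. The failure shows v is NOT the weak derivative of u.)
Correct weak derivative would be u'(x) = 4*x + 2.


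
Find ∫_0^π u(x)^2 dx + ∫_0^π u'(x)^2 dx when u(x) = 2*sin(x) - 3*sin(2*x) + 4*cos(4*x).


||u||_{H^1(0,π)}^2 = -544/15 + 325*π/2

u'(x) = -16*sin(4*x) + 2*cos(x) - 6*cos(2*x).
Expand u² and (u')² and integrate term by term on (0, π), using: for integers n ≥ 1, ∫_0^π sin²(nx) dx = ∫_0^π cos²(nx) dx = π/2; for n ≠ n', ∫_0^π sin(nx)sin(n'x) dx = ∫_0^π cos(nx)cos(n'x) dx = 0; and by product-to-sum, ∫_0^π sin(nx)cos(n'x) dx = ½∫_0^π [sin((n+n')x) + sin((n−n')x)] dx, which is 0 when n+n' is even and 2n/(n²−n'²) when n+n' is odd (it need not vanish on (0, π)).
  u² squared terms: (-3)²·∫sin(2x)² dx = 9·π/2 = 9*π/2;  (2)²·∫sin(x)² dx = 4·π/2 = 2*π;  (4)²·∫cos(4x)² dx = 16·π/2 = 8*π.
  u² cross terms: 2·(-3)·(2)·∫sin(2x)·sin(x) dx = -12·(0) = 0;  2·(-3)·(4)·∫sin(2x)·cos(4x) dx = -24·(0) = 0;  2·(2)·(4)·∫sin(x)·cos(4x) dx = 16·(-2/15) = -32/15.
  So ∫_0^π u² dx = 9*π/2 + 2*π + 8*π + 0 + 0 − 32/15 = -32/15 + 29*π/2.
  (u')² squared terms: (-16)²·∫sin(4x)² dx = 256·π/2 = 128*π;  (-6)²·∫cos(2x)² dx = 36·π/2 = 18*π;  (2)²·∫cos(x)² dx = 4·π/2 = 2*π.
  (u')² cross terms: 2·(-16)·(-6)·∫sin(4x)·cos(2x) dx = 192·(0) = 0;  2·(-16)·(2)·∫sin(4x)·cos(x) dx = -64·(8/15) = -512/15;  2·(-6)·(2)·∫cos(2x)·cos(x) dx = -24·(0) = 0.
  So ∫_0^π (u')² dx = 128*π + 18*π + 2*π + 0 − 512/15 + 0 = -512/15 + 148*π.
||u||_{H^1}^2 = (-32/15 + 29*π/2) + (-512/15 + 148*π) = -544/15 + 325*π/2.


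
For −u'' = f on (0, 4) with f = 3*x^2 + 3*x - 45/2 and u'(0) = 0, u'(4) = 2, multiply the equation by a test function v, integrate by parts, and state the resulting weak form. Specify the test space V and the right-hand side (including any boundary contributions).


V = H^1(0, 4) (v unrestricted at boundary; u is determined up to an additive constant); weak form: ∫_0^4 u'v' dx = ∫_0^4 (3*x^2 + 3*x - 45/2) v dx + 2·v(4) for all v ∈ V.

Multiply both sides by a test function v and integrate from 0 to 4:
  ∫_0^4 −u''(x) v(x) dx = ∫_0^4 f(x) v(x) dx.
Integrate the LHS by parts once:
  ∫_0^4 −u'' v dx = −[u'(x) v(x)]_0^4 + ∫_0^4 u'(x) v'(x) dx.
Thus ∫_0^4 u'(x) v'(x) dx = ∫_0^4 f(x) v(x) dx + [u'(x) v(x)]_0^4.
Choose V so that boundary terms are either known or forced to vanish.
u has inhomogeneous Neumann u'(0) = 0, u'(4) = 2. [u' v]_0^4 = (2)·v(4) − (0)·v(0) = 2·v(4). Take V = H^1(0, 4); boundary term becomes part of RHS.
Weak formulation: find u (satisfying any essential BC) such that ∫_0^4 u'(x) v'(x) dx = ∫_0^4 f v dx + 2·v(4) for all v ∈ V (Neumann data are natural BCs: they enter the RHS as boundary terms).
Substituting f(x) = 3*x^2 + 3*x - 45/2, the right-hand side is ∫_0^4 (3*x^2 + 3*x - 45/2) v dx + 2·v(4).
Compatibility check (pure Neumann): taking v ≡ 1 ∈ V gives 0 = ∫_0^4 f dx + (2) − (0), i.e. ∫_0^4 f dx must equal u'(0) − u'(4) = -2. Indeed ∫_0^4 (3*x^2 + 3*x - 45/2) dx = -2, so the data are compatible. The solution is then unique only up to an additive constant (fix it e.g. by requiring ∫_0^4 u dx = 0).


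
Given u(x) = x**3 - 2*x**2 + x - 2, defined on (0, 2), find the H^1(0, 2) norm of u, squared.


||u||_{H^1}^2 = 86/7

The H^1 norm (squared) on an interval (0, L) is
  ||u||_{H^1}^2 = ∫_0^L u(x)^2 dx + ∫_0^L u'(x)^2 dx.
Compute u'(x) = 3*x**2 - 4*x + 1.
Then u(x)^2 = x**6 - 4*x**5 + 6*x**4 - 8*x**3 + 9*x**2 - 4*x + 4 and u'(x)^2 = 9*x**4 - 24*x**3 + 22*x**2 - 8*x + 1.
Integrate each monomial from 0 to 2 using ∫_0^2 c·x^n dx = c·2^(n+1)/(n+1):
  ∫_0^2 u(x)^2 dx = ∫_0^2 (x^6 - 4*x^5 + 6*x^4 - 8*x^3 + 9*x^2 - 4*x + 4) dx. Term by term:
    ∫_0^2 x^6 dx = 128/7;  ∫_0^2 -4*x^5 dx = -128/3;  ∫_0^2 6*x^4 dx = 192/5;
    ∫_0^2 -8*x^3 dx = -32;  ∫_0^2 9*x^2 dx = 24;  ∫_0^2 -4*x dx = -8;
    ∫_0^2 4 dx = 8.
  Sum: 128/7 − 128/3 + 192/5 − 32 + 24 − 8 + 8 = 632/105.
  ∫_0^2 u'(x)^2 dx = ∫_0^2 (9*x^4 - 24*x^3 + 22*x^2 - 8*x + 1) dx. Term by term:
    ∫_0^2 9*x^4 dx = 288/5;  ∫_0^2 -24*x^3 dx = -96;  ∫_0^2 22*x^2 dx = 176/3;
    ∫_0^2 -8*x dx = -16;  ∫_0^2 1 dx = 2.
  Sum: 288/5 − 96 + 176/3 − 16 + 2 = 94/15.
Adding: ||u||_{H^1}^2 = 632/105 + 94/15 = 86/7.


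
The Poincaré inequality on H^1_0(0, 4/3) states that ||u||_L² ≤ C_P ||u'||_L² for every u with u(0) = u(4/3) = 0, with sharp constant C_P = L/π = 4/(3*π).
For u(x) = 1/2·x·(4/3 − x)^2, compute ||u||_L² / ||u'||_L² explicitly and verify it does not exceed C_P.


||u||_L² / ||u'||_L² = 2*sqrt(14)/21 < C_P = 4/(3*π).

u(x) = 1/2·x·(4/3 − x)^2, so u'(x) = (3*x - 4)*(9*x - 4)/18.
u(x) = 1/2·x·(4/3 − x)^2 vanishes at x = 0 and x = 4/3, so u ∈ H^1_0(0, 4/3). Differentiate via the product rule and integrate the resulting polynomials term by term.
  ∫_0^4/3 u² dx = ∫_0^4/3 (x^6/4 - 4*x^5/3 + 8*x^4/3 - 64*x^3/27 + 64*x^2/81) dx. Term by term:
    ∫_0^4/3 x^6/4 dx = 4096/15309;  ∫_0^4/3 -4*x^5/3 dx = -8192/6561;  ∫_0^4/3 8*x^4/3 dx = 8192/3645;
    ∫_0^4/3 -64*x^3/27 dx = -4096/2187;  ∫_0^4/3 64*x^2/81 dx = 4096/6561.
  Sum: 4096/15309 − 8192/6561 + 8192/3645 − 4096/2187 + 4096/6561 = 4096/229635.
  ∫_0^4/3 (u')² dx = ∫_0^4/3 (9*x^4/4 - 8*x^3 + 88*x^2/9 - 128*x/27 + 64/81) dx. Term by term:
    ∫_0^4/3 9*x^4/4 dx = 256/135;  ∫_0^4/3 -8*x^3 dx = -512/81;  ∫_0^4/3 88*x^2/9 dx = 5632/729;
    ∫_0^4/3 -128*x/27 dx = -1024/243;  ∫_0^4/3 64/81 dx = 256/243.
  Sum: 256/135 − 512/81 + 5632/729 − 1024/243 + 256/243 = 512/3645.
∫_0^4/3 u² dx = 4096/229635, so ||u||_L² = 64*sqrt(35)/2835.
∫_0^4/3 (u')² dx = 512/3645, so ||u'||_L² = 16*sqrt(10)/135.
Ratio ||u||_L² / ||u'||_L² = 2*sqrt(14)/21.
Sharp Poincaré constant on H^1_0(0, 4/3) is C_P = L/π = 4/(3*π), achieved by sin(3*π/4·x).
A polynomial bump cannot attain the sharp Poincaré constant (only the first sine eigenfunction does), so the ratio is strictly less than C_P, consistent with ||u||_L² ≤ C_P ||u'||_L².


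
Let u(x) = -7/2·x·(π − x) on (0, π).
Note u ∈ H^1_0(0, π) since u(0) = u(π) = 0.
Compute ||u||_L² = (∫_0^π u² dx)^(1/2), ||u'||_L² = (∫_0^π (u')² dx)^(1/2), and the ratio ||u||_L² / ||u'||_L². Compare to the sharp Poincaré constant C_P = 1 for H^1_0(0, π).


||u||_L² / ||u'||_L² = sqrt(10)*π/10 < C_P = 1.

u(x) = -7/2·x·(π − x), so u'(x) = 7*x - 7*π/2.
u(x) = -7/2·x·(π − x) vanishes at x = 0 and x = π, so u ∈ H^1_0(0, π). Differentiate via the product rule and integrate the resulting polynomials term by term.
  ∫_0^π u² dx = ∫_0^π (49*x^4/4 - 49*π*x^3/2 + 49*π^2*x^2/4) dx. Term by term:
    ∫_0^π 49*x^4/4 dx = 49*π^5/20;  ∫_0^π -49*π*x^3/2 dx = -49*π^5/8;  ∫_0^π 49*π^2*x^2/4 dx = 49*π^5/12.
  Sum: 49*π^5/20 − 49*π^5/8 + 49*π^5/12 = 49*π^5/120.
  ∫_0^π (u')² dx = ∫_0^π (49*x^2 - 49*π*x + 49*π^2/4) dx. Term by term:
    ∫_0^π 49*x^2 dx = 49*π^3/3;  ∫_0^π -49*π*x dx = -49*π^3/2;  ∫_0^π 49*π^2/4 dx = 49*π^3/4.
  Sum: 49*π^3/3 − 49*π^3/2 + 49*π^3/4 = 49*π^3/12.
∫_0^π u² dx = 49*π^5/120, so ||u||_L² = 7*sqrt(30)*π^(5/2)/60.
∫_0^π (u')² dx = 49*π^3/12, so ||u'||_L² = 7*sqrt(3)*π^(3/2)/6.
Ratio ||u||_L² / ||u'||_L² = sqrt(10)*π/10.
Sharp Poincaré constant on H^1_0(0, π) is C_P = L/π = 1, achieved by sin(x).
A polynomial bump cannot attain the sharp Poincaré constant (only the first sine eigenfunction does), so the ratio is strictly less than C_P, consistent with ||u||_L² ≤ C_P ||u'||_L².


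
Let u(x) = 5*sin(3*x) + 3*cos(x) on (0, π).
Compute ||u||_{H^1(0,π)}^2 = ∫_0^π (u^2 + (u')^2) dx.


||u||_{H^1(0,π)}^2 = 134*π

u'(x) = -3*sin(x) + 15*cos(3*x).
Expand u² and (u')² and integrate term by term on (0, π), using: for integers n ≥ 1, ∫_0^π sin²(nx) dx = ∫_0^π cos²(nx) dx = π/2; for n ≠ n', ∫_0^π sin(nx)sin(n'x) dx = ∫_0^π cos(nx)cos(n'x) dx = 0; and by product-to-sum, ∫_0^π sin(nx)cos(n'x) dx = ½∫_0^π [sin((n+n')x) + sin((n−n')x)] dx, which is 0 when n+n' is even and 2n/(n²−n'²) when n+n' is odd (it need not vanish on (0, π)).
  u² squared terms: (3)²·∫cos(x)² dx = 9·π/2 = 9*π/2;  (5)²·∫sin(3x)² dx = 25·π/2 = 25*π/2.
  u² cross terms: 2·(3)·(5)·∫cos(x)·sin(3x) dx = 30·(0) = 0.
  So ∫_0^π u² dx = 9*π/2 + 25*π/2 + 0 = 17*π.
  (u')² squared terms: (-3)²·∫sin(x)² dx = 9·π/2 = 9*π/2;  (15)²·∫cos(3x)² dx = 225·π/2 = 225*π/2.
  (u')² cross terms: 2·(-3)·(15)·∫sin(x)·cos(3x) dx = -90·(0) = 0.
  So ∫_0^π (u')² dx = 9*π/2 + 225*π/2 + 0 = 117*π.
||u||_{H^1}^2 = (17*π) + (117*π) = 134*π.
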